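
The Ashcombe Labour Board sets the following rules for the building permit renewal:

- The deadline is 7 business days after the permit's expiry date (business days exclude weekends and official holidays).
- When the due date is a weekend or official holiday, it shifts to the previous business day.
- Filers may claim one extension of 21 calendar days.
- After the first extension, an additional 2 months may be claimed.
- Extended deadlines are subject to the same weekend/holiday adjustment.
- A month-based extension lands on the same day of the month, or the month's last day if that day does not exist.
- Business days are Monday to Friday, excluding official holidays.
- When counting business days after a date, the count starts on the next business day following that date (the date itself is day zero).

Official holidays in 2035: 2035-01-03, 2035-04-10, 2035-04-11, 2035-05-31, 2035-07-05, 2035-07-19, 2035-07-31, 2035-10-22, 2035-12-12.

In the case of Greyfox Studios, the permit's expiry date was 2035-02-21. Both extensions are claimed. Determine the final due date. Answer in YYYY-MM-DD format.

2035-05-23

Starting the day after 2035-02-21 and counting 7 business days lands on 2035-03-02.
Since 2035-03-02 is a Friday and not a holiday, the date is unchanged.
Applying the 21-calendar-day extension: 2035-03-02 + 21 days = 2035-03-23.
Since 2035-03-23 is a Friday and not a holiday, the date is unchanged.
Applying the 2 months extension: 2 months after 2035-03-23 is 2035-05-23.
Since 2035-05-23 is a Wednesday and not a holiday, the date is unchanged.
The final due date is 2035-05-23.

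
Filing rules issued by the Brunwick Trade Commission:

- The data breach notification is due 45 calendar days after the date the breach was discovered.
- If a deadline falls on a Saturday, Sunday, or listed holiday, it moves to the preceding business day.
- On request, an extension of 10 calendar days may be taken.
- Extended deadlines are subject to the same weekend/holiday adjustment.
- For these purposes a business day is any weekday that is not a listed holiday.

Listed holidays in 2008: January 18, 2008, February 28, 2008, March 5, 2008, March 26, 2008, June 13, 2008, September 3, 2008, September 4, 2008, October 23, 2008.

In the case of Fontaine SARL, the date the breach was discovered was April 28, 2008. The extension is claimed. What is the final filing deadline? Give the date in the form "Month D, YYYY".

From April 28, 2008, 45 calendar days later is June 12, 2008.
June 12, 2008 is a Thursday and not a listed holiday, so it stands.
With the 10-day extension, June 12, 2008 becomes June 22, 2008.
June 22, 2008 is a Sunday; the preceding business day is June 20, 2008 (Friday).
Final deadline: June 20, 2008.

June 20, 2008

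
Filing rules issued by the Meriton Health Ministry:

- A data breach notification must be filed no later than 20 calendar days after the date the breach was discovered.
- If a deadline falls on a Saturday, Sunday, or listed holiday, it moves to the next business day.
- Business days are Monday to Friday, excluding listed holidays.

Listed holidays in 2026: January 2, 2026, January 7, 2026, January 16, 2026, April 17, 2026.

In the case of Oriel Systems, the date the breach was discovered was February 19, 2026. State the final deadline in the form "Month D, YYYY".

March 11, 2026

20 calendar days after February 19, 2026 is March 11, 2026.
March 11, 2026 falls on a Wednesday, which is a business day, so no adjustment is needed.
The final due date is March 11, 2026.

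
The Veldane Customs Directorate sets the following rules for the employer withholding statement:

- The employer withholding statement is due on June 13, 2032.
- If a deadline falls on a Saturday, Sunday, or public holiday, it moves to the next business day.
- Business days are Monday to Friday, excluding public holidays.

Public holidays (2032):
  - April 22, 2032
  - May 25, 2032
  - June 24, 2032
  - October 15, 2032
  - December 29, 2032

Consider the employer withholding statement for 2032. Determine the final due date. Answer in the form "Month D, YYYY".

The stated deadline is June 13, 2032.
Because June 13, 2032 is a Sunday, the deadline becomes June 14, 2032 (Monday).
Deadline: June 14, 2032.

June 14, 2032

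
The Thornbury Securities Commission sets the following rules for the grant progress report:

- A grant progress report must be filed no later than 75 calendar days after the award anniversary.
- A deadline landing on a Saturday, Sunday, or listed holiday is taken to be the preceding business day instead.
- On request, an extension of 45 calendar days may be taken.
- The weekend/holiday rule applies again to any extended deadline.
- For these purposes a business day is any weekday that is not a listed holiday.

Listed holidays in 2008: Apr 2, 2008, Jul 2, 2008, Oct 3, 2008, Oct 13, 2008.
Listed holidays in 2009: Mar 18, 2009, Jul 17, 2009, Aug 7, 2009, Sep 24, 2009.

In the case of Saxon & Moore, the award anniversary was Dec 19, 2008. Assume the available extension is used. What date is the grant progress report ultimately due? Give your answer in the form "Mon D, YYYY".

Apr 17, 2009

From Dec 19, 2008, 75 calendar days later is Mar 4, 2009.
Mar 4, 2009 falls on a Wednesday, which is a business day, so no adjustment is needed.
With the 45-day extension, Mar 4, 2009 becomes Apr 18, 2009.
Because Apr 18, 2009 is a Saturday, the deadline becomes Apr 17, 2009 (Friday).
Final deadline: Apr 17, 2009.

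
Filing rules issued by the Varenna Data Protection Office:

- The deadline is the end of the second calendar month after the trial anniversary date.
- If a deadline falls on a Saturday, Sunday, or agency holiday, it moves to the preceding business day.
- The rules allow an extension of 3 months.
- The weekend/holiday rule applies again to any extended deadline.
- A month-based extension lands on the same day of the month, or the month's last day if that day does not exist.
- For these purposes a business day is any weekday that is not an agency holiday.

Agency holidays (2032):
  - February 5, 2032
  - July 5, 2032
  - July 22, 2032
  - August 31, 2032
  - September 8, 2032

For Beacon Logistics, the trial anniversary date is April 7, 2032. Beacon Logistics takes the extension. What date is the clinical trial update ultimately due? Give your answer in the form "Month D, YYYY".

September 30, 2032

The second month after April 7, 2032 is June 2032, whose last day is June 30, 2032.
June 30, 2032 (Wednesday) is already a business day.
Applying the 3 months extension: 3 months after June 30, 2032 is September 30, 2032.
September 30, 2032 is a Thursday and not a listed holiday, so it stands.
The final due date is September 30, 2032.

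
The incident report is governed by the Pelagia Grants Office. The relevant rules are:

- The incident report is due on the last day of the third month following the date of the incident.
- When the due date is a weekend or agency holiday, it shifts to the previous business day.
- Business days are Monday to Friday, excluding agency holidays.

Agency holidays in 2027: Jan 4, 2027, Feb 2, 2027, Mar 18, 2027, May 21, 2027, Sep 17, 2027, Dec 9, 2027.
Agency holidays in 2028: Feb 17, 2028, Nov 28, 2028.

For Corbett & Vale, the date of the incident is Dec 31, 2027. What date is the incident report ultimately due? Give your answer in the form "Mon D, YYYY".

The third month after Dec 31, 2027 is March 2028, whose last day is Mar 31, 2028.
Mar 31, 2028 (Friday) is already a business day.
The final due date is Mar 31, 2028.

Mar 31, 2028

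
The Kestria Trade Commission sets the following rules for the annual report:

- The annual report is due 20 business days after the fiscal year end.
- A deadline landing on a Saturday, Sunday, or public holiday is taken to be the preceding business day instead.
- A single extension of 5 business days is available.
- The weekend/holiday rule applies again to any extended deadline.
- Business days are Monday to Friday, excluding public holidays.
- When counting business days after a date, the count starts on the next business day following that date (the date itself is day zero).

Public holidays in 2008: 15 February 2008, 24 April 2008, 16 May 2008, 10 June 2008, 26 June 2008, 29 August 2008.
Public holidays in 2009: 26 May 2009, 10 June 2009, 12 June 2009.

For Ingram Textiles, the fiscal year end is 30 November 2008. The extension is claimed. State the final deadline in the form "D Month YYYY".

2 January 2009

Counting 20 business days after 30 November 2008 (skipping weekends and listed holidays) reaches 26 December 2008.
26 December 2008 is a Friday and not a listed holiday, so it stands.
Applying the 5-business-day extension: 5 business days after 26 December 2008 is 2 January 2009.
Since 2 January 2009 is a Friday and not a holiday, the date is unchanged.
So the filing is due 2 January 2009.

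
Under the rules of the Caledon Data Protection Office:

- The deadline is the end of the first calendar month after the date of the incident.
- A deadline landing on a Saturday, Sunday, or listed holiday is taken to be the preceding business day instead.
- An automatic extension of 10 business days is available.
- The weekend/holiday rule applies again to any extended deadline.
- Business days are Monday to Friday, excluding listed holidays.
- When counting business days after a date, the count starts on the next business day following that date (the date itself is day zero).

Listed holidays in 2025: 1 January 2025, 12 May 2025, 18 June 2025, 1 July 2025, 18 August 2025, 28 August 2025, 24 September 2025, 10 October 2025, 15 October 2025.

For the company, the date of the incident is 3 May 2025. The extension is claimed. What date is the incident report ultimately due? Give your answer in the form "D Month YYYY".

15 July 2025

1 month after 3 May 2025 is June 2025; that month ends on 30 June 2025.
30 June 2025 falls on a Monday, which is a business day, so no adjustment is needed.
Counting 10 further business days from 30 June 2025 reaches 15 July 2025.
15 July 2025 falls on a Tuesday, which is a business day, so no adjustment is needed.
Deadline: 15 July 2025.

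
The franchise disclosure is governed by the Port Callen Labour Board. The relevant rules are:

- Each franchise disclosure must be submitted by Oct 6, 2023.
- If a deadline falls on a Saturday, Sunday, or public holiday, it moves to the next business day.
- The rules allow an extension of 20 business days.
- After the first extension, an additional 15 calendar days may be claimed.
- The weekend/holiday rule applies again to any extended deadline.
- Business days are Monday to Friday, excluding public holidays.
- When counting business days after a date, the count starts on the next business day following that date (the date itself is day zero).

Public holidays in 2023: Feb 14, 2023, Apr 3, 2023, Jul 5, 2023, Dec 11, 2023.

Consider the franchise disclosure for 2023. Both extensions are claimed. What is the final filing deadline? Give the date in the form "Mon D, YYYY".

Nov 20, 2023

Start from the fixed due date, Oct 6, 2023.
Oct 6, 2023 falls on a Friday, which is a business day, so no adjustment is needed.
Counting 20 further business days from Oct 6, 2023 reaches Nov 3, 2023.
Nov 3, 2023 (Friday) is already a business day.
With the 15-day extension, Nov 3, 2023 becomes Nov 18, 2023.
Nov 18, 2023 is a Saturday; the next business day is Nov 20, 2023 (Monday).
So the filing is due Nov 20, 2023.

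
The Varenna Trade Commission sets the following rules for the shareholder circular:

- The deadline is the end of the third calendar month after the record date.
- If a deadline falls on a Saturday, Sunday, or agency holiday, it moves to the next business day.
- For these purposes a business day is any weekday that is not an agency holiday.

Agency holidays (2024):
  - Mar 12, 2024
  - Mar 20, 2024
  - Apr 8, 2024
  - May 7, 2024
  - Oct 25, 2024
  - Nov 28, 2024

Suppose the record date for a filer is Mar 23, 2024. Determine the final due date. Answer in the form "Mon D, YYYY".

Jul 1, 2024

3 months after Mar 23, 2024 falls in June 2024; the last day of that month is Jun 30, 2024.
Jun 30, 2024 is a Sunday, so it moves to the next business day, Jul 1, 2024 (Monday).
The final due date is Jul 1, 2024.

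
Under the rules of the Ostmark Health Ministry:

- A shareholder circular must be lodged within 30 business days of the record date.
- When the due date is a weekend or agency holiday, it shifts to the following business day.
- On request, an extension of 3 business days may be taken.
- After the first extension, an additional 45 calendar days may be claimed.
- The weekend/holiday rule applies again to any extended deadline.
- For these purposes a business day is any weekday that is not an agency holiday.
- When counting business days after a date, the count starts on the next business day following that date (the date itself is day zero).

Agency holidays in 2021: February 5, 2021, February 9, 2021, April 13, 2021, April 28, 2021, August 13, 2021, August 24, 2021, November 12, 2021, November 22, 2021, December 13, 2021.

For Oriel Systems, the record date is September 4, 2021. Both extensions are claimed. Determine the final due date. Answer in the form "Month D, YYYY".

Starting the day after September 4, 2021 and counting 30 business days lands on October 15, 2021.
Since October 15, 2021 is a Friday and not a holiday, the date is unchanged.
The 3-business-day extension runs from October 15, 2021 to October 20, 2021.
October 20, 2021 (Wednesday) is already a business day.
With the 45-day extension, October 20, 2021 becomes December 4, 2021.
December 4, 2021 is a Saturday, so it moves to the next business day, December 6, 2021 (Monday).
Deadline: December 6, 2021.

December 6, 2021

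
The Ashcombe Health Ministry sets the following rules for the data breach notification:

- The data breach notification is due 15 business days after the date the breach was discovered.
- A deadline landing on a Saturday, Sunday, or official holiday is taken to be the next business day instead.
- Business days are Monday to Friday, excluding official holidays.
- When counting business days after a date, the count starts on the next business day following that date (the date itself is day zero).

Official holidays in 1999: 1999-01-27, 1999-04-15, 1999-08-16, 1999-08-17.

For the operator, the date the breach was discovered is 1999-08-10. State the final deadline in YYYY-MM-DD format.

1999-09-02

Starting the day after 1999-08-10 and counting 15 business days lands on 1999-09-02.
1999-09-02 falls on a Thursday, which is a business day, so no adjustment is needed.
The final due date is 1999-09-02.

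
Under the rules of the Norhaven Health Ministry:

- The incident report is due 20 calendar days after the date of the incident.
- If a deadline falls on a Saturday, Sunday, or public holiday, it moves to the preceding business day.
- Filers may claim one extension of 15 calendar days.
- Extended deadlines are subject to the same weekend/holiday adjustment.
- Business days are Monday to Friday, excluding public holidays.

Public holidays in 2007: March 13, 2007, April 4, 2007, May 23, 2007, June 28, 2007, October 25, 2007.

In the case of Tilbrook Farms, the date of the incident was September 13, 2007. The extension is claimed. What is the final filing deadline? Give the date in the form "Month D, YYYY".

Adding 20 calendar days to September 13, 2007 gives October 3, 2007.
October 3, 2007 (Wednesday) is already a business day.
Applying the 15-calendar-day extension: October 3, 2007 + 15 days = October 18, 2007.
Since October 18, 2007 is a Thursday and not a holiday, the date is unchanged.
So the filing is due October 18, 2007.

October 18, 2007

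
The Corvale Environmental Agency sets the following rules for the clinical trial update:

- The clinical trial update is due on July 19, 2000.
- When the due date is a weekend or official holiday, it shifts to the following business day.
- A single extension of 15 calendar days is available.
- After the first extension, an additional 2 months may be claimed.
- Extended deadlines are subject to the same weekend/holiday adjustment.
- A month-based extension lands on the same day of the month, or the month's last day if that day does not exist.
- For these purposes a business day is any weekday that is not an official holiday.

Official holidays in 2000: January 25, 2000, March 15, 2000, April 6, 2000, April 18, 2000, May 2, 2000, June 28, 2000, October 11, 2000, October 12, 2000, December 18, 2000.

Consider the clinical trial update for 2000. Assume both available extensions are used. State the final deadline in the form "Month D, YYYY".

Start from the fixed due date, July 19, 2000.
July 19, 2000 (Wednesday) is already a business day.
With the 15-day extension, July 19, 2000 becomes August 3, 2000.
August 3, 2000 is a Thursday and not a listed holiday, so it stands.
Applying the 2 months extension: 2 months after August 3, 2000 is October 3, 2000.
October 3, 2000 is a Tuesday and not a listed holiday, so it stands.
The final due date is October 3, 2000.

October 3, 2000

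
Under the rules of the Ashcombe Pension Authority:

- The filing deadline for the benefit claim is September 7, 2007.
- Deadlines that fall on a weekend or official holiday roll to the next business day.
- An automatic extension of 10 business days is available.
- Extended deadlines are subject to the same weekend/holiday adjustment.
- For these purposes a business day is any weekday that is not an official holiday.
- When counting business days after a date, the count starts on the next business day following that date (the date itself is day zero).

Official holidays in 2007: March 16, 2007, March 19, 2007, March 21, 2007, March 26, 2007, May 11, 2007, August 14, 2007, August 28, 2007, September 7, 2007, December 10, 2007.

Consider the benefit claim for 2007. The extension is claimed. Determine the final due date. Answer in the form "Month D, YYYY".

September 24, 2007

Start from the fixed due date, September 7, 2007.
Because September 7, 2007 is a listed holiday, the deadline becomes September 10, 2007 (Monday).
The 10-business-day extension runs from September 10, 2007 to September 24, 2007.
September 24, 2007 is a Monday and not a listed holiday, so it stands.
Final deadline: September 24, 2007.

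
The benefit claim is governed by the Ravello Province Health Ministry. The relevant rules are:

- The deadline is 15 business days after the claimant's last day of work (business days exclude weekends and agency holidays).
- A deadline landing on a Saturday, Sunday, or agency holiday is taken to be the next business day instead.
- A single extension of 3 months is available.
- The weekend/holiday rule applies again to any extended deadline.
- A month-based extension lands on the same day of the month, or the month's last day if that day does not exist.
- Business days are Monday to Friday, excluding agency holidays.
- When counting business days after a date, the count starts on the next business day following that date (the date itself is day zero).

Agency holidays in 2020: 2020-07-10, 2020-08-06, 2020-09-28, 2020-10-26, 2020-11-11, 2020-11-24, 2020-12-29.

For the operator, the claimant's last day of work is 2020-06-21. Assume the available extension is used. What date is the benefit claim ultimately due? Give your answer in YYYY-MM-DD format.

2020-10-13

Counting 15 business days after 2020-06-21 (skipping weekends and listed holidays) reaches 2020-07-13.
2020-07-13 falls on a Monday, which is a business day, so no adjustment is needed.
Add 3 months to 2020-07-13: 2020-10-13.
Since 2020-10-13 is a Tuesday and not a holiday, the date is unchanged.
Final deadline: 2020-10-13.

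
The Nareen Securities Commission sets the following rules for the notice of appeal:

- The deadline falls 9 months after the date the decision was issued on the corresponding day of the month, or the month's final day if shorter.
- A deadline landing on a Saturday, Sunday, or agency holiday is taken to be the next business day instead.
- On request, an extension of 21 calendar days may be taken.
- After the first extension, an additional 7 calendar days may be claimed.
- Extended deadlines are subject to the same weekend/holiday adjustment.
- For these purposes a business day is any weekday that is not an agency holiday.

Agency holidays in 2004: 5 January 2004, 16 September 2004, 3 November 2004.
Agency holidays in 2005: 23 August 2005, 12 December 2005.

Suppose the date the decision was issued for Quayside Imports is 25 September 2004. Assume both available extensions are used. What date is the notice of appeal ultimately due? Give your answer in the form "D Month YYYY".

9 months from 25 September 2004 is 25 June 2005.
25 June 2005 is a Saturday, so it moves to the next business day, 27 June 2005 (Monday).
The 21-calendar-day extension moves the deadline from 27 June 2005 to 18 July 2005.
18 July 2005 is a Monday and not a listed holiday, so it stands.
The 7-calendar-day extension moves the deadline from 18 July 2005 to 25 July 2005.
25 July 2005 falls on a Monday, which is a business day, so no adjustment is needed.
Final deadline: 25 July 2005.

25 July 2005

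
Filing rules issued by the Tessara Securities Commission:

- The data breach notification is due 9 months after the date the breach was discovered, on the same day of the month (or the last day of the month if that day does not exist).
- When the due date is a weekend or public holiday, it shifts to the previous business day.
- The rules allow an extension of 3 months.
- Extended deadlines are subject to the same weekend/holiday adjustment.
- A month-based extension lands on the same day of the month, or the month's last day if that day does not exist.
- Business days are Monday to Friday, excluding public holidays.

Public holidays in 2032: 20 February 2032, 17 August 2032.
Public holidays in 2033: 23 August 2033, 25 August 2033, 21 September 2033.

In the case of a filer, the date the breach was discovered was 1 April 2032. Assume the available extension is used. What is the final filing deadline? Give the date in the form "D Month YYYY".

Moving 9 months forward from 1 April 2032 on the corresponding day gives 1 January 2033.
1 January 2033 falls on a Saturday. Rolling to the preceding business day gives 31 December 2032, a Friday.
The 3 months extension carries 31 December 2032 to 31 March 2033.
Since 31 March 2033 is a Thursday and not a holiday, the date is unchanged.
The final due date is 31 March 2033.

31 March 2033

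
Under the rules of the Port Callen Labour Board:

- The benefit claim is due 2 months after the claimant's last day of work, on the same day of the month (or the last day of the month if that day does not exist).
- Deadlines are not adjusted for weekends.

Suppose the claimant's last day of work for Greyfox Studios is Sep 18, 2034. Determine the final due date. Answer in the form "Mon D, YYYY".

Moving 2 months forward from Sep 18, 2034 on the corresponding day gives Nov 18, 2034.
No adjustment is made for weekends or holidays, so Nov 18, 2034 stands.
The final due date is Nov 18, 2034.

Nov 18, 2034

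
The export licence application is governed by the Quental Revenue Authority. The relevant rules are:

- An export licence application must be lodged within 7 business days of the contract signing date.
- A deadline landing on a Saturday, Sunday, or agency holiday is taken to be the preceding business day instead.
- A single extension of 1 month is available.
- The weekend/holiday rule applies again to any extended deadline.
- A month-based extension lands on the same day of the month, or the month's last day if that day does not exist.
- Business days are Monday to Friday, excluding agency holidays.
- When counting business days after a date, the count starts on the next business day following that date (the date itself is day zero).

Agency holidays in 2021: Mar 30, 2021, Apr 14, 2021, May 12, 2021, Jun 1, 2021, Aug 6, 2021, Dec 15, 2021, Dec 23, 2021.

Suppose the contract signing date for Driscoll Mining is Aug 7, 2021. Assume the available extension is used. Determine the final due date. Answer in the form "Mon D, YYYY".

Sep 17, 2021

Counting 7 business days after Aug 7, 2021 (skipping weekends and listed holidays) reaches Aug 17, 2021.
Aug 17, 2021 falls on a Tuesday, which is a business day, so no adjustment is needed.
The 1 month extension carries Aug 17, 2021 to Sep 17, 2021.
Sep 17, 2021 (Friday) is already a business day.
So the filing is due Sep 17, 2021.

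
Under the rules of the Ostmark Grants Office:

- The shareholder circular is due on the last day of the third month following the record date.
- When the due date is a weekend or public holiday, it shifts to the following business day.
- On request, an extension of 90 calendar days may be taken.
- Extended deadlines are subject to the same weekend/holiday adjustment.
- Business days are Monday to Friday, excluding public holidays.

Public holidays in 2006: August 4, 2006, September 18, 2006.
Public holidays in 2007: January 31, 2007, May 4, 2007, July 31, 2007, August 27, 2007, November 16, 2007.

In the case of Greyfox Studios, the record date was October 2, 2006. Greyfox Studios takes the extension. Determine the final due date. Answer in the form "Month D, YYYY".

3 months after October 2, 2006 falls in January 2007; the last day of that month is January 31, 2007.
January 31, 2007 falls on a listed holiday. Rolling to the next business day gives February 1, 2007, a Thursday.
With the 90-day extension, February 1, 2007 becomes May 2, 2007.
May 2, 2007 falls on a Wednesday, which is a business day, so no adjustment is needed.
So the filing is due May 2, 2007.

May 2, 2007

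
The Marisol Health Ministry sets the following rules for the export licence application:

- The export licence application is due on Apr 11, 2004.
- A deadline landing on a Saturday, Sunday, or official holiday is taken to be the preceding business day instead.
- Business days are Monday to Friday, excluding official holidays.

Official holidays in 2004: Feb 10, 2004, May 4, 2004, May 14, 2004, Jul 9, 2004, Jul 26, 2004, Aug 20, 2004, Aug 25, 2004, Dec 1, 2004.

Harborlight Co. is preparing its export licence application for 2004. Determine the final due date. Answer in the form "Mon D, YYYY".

Apr 9, 2004

The stated deadline is Apr 11, 2004.
Apr 11, 2004 is a Sunday, so it moves to the preceding business day, Apr 9, 2004 (Friday).
The final due date is Apr 9, 2004.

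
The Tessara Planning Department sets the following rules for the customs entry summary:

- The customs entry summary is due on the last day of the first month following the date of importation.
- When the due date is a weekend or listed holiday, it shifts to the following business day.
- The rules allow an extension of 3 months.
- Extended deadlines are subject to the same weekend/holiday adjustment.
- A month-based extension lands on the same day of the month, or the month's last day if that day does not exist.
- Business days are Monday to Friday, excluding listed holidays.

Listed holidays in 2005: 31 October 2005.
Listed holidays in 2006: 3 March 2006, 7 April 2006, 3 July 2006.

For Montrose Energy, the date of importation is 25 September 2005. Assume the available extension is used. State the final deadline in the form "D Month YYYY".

1 February 2006

The first month after 25 September 2005 is October 2005, whose last day is 31 October 2005.
31 October 2005 is a listed holiday, so it moves to the next business day, 1 November 2005 (Tuesday).
The 3 months extension carries 1 November 2005 to 1 February 2006.
1 February 2006 is a Wednesday and not a listed holiday, so it stands.
Deadline: 1 February 2006.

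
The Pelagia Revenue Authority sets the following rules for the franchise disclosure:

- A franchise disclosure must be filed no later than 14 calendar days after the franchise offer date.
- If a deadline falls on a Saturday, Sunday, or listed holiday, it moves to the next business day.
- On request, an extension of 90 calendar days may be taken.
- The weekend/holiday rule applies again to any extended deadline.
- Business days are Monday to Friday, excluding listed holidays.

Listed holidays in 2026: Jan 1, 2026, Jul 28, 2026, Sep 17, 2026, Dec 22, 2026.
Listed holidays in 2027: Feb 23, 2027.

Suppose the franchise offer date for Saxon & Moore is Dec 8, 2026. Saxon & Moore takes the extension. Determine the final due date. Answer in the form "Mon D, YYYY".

Mar 23, 2027

14 calendar days after Dec 8, 2026 is Dec 22, 2026.
Because Dec 22, 2026 is a listed holiday, the deadline becomes Dec 23, 2026 (Wednesday).
With the 90-day extension, Dec 23, 2026 becomes Mar 23, 2027.
Mar 23, 2027 is a Tuesday and not a listed holiday, so it stands.
Final deadline: Mar 23, 2027.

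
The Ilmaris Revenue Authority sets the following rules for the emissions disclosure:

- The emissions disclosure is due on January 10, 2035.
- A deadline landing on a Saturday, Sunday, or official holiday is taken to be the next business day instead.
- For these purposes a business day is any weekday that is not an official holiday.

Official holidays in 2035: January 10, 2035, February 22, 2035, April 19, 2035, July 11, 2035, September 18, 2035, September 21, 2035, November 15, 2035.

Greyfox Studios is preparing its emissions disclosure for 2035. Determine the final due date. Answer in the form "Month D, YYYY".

Start from the fixed due date, January 10, 2035.
January 10, 2035 is a listed holiday, so it moves to the next business day, January 11, 2035 (Thursday).
Final deadline: January 11, 2035.

January 11, 2035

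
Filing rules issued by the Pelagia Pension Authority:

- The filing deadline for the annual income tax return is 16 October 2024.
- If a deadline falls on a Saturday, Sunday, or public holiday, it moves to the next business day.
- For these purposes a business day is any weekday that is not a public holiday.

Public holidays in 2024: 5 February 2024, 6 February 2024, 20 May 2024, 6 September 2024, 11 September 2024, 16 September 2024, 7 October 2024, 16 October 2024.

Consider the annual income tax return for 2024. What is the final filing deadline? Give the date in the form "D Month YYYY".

17 October 2024

The statutory due date is 16 October 2024.
16 October 2024 falls on a listed holiday. Rolling to the next business day gives 17 October 2024, a Thursday.
Deadline: 17 October 2024.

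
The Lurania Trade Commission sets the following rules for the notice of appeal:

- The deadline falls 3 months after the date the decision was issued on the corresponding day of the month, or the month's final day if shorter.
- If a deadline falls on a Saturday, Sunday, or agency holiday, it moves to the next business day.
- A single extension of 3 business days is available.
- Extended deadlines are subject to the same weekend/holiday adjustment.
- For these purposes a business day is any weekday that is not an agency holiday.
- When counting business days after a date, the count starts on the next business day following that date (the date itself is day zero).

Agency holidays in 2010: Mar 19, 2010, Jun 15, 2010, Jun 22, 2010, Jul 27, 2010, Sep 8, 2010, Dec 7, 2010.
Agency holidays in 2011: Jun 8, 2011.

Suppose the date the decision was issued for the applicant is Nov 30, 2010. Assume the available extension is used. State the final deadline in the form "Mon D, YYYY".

Mar 3, 2011

3 months from Nov 30, 2010 is Feb 28, 2011 (day 30 does not exist in February, so the month's last day is used).
Feb 28, 2011 (Monday) is already a business day.
The 3-business-day extension runs from Feb 28, 2011 to Mar 3, 2011.
Mar 3, 2011 falls on a Thursday, which is a business day, so no adjustment is needed.
The final due date is Mar 3, 2011.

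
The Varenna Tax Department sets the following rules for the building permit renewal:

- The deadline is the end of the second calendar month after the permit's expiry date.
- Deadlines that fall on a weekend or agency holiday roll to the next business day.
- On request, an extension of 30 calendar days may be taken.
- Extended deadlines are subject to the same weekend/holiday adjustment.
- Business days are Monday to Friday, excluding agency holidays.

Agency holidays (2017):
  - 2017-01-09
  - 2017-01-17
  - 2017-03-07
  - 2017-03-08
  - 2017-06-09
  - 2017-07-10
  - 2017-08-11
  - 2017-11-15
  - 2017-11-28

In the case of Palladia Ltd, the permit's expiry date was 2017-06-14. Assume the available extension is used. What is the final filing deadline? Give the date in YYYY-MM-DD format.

2 months after 2017-06-14 falls in August 2017; the last day of that month is 2017-08-31.
2017-08-31 is a Thursday and not a listed holiday, so it stands.
Applying the 30-calendar-day extension: 2017-08-31 + 30 days = 2017-09-30.
2017-09-30 falls on a Saturday. Rolling to the next business day gives 2017-10-02, a Monday.
The final due date is 2017-10-02.

2017-10-02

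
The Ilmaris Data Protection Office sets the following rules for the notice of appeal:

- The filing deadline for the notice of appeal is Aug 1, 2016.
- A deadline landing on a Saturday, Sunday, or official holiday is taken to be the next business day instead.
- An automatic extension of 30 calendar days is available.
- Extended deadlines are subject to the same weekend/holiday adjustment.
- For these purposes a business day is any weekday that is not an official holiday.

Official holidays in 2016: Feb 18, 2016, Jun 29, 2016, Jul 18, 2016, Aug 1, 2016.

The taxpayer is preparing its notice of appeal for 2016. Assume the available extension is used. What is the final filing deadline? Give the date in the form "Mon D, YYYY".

Sep 1, 2016

The statutory due date is Aug 1, 2016.
Because Aug 1, 2016 is a listed holiday, the deadline becomes Aug 2, 2016 (Tuesday).
Add the 30 calendar-day extension to Aug 2, 2016: Sep 1, 2016.
Sep 1, 2016 falls on a Thursday, which is a business day, so no adjustment is needed.
So the filing is due Sep 1, 2016.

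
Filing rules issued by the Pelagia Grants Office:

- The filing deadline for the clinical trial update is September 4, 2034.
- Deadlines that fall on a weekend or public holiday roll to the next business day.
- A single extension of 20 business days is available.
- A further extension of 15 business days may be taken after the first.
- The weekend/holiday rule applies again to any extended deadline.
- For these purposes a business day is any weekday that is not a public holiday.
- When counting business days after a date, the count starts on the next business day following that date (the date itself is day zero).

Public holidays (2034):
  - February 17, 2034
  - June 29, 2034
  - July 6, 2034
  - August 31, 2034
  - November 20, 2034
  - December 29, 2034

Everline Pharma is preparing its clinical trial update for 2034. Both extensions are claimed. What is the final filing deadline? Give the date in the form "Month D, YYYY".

October 23, 2034

The statutory due date is September 4, 2034.
September 4, 2034 (Monday) is already a business day.
The 20-business-day extension runs from September 4, 2034 to October 2, 2034.
Since October 2, 2034 is a Monday and not a holiday, the date is unchanged.
Counting 15 further business days from October 2, 2034 reaches October 23, 2034.
Since October 23, 2034 is a Monday and not a holiday, the date is unchanged.
So the filing is due October 23, 2034.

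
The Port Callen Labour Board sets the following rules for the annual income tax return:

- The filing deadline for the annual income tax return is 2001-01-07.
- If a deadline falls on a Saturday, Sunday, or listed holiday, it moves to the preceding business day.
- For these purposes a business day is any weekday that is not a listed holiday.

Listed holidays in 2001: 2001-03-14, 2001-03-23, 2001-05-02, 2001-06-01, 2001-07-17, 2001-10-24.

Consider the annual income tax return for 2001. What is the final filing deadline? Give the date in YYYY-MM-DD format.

2001-01-05

Start from the fixed due date, 2001-01-07.
2001-01-07 is a Sunday, so it moves to the preceding business day, 2001-01-05 (Friday).
The final due date is 2001-01-05.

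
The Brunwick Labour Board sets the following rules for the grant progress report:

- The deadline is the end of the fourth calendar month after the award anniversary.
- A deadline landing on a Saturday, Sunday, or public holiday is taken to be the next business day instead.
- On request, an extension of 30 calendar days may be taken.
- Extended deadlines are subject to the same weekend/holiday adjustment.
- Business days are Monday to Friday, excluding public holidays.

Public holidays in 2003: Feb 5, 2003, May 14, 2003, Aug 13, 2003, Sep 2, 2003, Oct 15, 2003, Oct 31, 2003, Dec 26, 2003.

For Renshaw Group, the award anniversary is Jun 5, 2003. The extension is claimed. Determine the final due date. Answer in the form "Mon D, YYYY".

Dec 3, 2003

4 months after Jun 5, 2003 falls in October 2003; the last day of that month is Oct 31, 2003.
Oct 31, 2003 falls on a listed holiday. Rolling to the next business day gives Nov 3, 2003, a Monday.
With the 30-day extension, Nov 3, 2003 becomes Dec 3, 2003.
Since Dec 3, 2003 is a Wednesday and not a holiday, the date is unchanged.
Deadline: Dec 3, 2003.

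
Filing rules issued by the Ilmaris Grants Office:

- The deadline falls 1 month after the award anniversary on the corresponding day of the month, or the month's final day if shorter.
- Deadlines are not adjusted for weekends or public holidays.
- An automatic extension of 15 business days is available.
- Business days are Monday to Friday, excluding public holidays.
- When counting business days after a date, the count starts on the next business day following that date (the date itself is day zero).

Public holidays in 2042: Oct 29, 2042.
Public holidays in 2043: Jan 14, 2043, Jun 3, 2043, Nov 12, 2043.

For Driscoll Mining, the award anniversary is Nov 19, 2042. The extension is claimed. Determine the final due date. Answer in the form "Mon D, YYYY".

Jan 9, 2043

1 month from Nov 19, 2042 is Dec 19, 2042.
No adjustment is made for weekends or holidays, so Dec 19, 2042 stands.
Counting 15 further business days from Dec 19, 2042 reaches Jan 9, 2043.
Jan 9, 2043 falls on a Friday. The rules make no weekend/holiday allowance, so it remains Jan 9, 2043.
So the filing is due Jan 9, 2043.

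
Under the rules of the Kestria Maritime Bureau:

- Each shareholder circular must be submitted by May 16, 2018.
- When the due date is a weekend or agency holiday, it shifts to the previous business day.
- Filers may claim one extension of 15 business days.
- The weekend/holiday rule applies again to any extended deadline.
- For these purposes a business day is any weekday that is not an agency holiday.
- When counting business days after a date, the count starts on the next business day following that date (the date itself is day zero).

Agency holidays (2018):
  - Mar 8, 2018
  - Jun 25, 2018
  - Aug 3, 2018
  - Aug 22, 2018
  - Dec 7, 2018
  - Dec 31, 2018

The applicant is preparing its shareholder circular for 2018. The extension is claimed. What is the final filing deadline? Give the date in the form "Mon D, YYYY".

The stated deadline is May 16, 2018.
May 16, 2018 is a Wednesday and not a listed holiday, so it stands.
Counting 15 further business days from May 16, 2018 reaches Jun 6, 2018.
Jun 6, 2018 (Wednesday) is already a business day.
The final due date is Jun 6, 2018.

Jun 6, 2018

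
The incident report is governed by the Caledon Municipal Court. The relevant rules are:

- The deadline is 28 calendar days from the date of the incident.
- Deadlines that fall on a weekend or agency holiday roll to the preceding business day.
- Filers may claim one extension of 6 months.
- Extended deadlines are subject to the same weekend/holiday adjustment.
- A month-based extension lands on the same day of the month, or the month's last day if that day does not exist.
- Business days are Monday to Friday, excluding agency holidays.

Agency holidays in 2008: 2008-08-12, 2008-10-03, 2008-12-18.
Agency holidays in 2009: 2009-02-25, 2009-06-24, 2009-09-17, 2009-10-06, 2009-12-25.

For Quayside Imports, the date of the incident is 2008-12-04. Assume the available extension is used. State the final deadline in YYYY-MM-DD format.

2009-07-01

Adding 28 calendar days to 2008-12-04 gives 2009-01-01.
2009-01-01 falls on a Thursday, which is a business day, so no adjustment is needed.
Applying the 6 months extension: 6 months after 2009-01-01 is 2009-07-01.
2009-07-01 (Wednesday) is already a business day.
The final due date is 2009-07-01.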